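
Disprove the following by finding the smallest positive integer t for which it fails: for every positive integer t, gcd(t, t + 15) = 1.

t = 3

Check each positive integer t in order until gcd(t, t + 15) > 1.
For t = 1, 2 the conclusion holds.
t = 3: gcd(3, 18) = 3.
Thus t = 3 disproves the claim, and no smaller t works.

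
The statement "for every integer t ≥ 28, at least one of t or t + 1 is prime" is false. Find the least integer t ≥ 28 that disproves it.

Check each integer t ≥ 28 in order until t, t + 1 are both composite.
The first 4 eligible values, up to t = 31, all satisfy the conclusion.
t = 32: 32 = 2 × 16; 33 = 3 × 11 — both composite.
Thus t = 32 disproves the claim, and no smaller t works.

t = 32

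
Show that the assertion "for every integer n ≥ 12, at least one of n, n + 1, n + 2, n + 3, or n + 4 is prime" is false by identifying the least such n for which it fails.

The first 12 eligible values, up to n = 23, all satisfy the conclusion.
n = 24: 24 = 2 × 12; 25 = 5 × 5; 26 = 2 × 13; 27 = 3 × 9; 28 = 2 × 14 — all composite.
Hence n = 24 is a counterexample.

n = 24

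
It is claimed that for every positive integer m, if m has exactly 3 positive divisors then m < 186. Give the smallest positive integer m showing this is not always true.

m = 289

Check each positive integer m in order until m has exactly 3 positive divisors but the claim fails.
For m = 4, 9, 25, 49, 121, 169 the conclusion holds.
m = 289: τ(289) = 3; 289 ≥ 186.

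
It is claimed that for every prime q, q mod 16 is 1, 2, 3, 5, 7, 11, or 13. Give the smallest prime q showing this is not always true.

q = 31

Check each prime q in order until the claim fails.
The first 10 eligible values, up to q = 29, all satisfy the conclusion.
q = 31: 31 mod 16 = 15 — not in {1, 2, 3, 5, 7, 11, 13}.
Thus q = 31 disproves the claim, and no smaller q works.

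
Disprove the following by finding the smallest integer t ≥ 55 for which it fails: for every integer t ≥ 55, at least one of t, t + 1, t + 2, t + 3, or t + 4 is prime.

t = 62

A counterexample is any integer t ≥ 55 such that t, t + 1, t + 2, t + 3, t + 4 are all composite; we check each in order.
The first 7 eligible values, up to t = 61, all satisfy the conclusion.
t = 62: 62 = 2 × 31; 63 = 3 × 21; 64 = 2 × 32; 65 = 5 × 13; 66 = 2 × 33 — all composite.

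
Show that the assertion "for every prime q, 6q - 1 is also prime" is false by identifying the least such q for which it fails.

Check each prime q in order until 6q - 1 is not prime.
For q = 2, 3, 5, 7 the conclusion holds.
q = 11: 6q - 1 = 65 = 5 × 13, not prime.

q = 11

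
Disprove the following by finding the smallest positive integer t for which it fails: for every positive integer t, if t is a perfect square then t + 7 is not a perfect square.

t = 9

Check each positive integer t in order until t is a perfect square but t + 7 is a perfect square.
t = 1: 1 + 7 = 8, not a perfect square.
t = 4: 4 + 7 = 11, not a perfect square.
t = 9: 9 = 3² and 9 + 7 = 16 = 4².
So t = 9 is the smallest counterexample.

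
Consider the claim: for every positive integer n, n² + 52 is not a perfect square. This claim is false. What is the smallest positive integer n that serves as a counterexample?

n = 12

Check each positive integer n in order until n² + 52 is a perfect square.
For n = 1, 2, 3, 4, …, 9, 10, 11 the conclusion holds.
n = 12: 12² + 52 = 196 = 14², a perfect square.
So n = 12 is the smallest counterexample.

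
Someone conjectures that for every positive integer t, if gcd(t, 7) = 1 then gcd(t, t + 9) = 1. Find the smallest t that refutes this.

We need the least positive integer t for which gcd(t, 7) = 1 but gcd(t, t + 9) > 1.
t = 1: gcd(1, 10) = 1.
t = 2: gcd(2, 11) = 1.
t = 3: gcd(3, 12) = 3.
Hence t = 3 is a counterexample.

t = 3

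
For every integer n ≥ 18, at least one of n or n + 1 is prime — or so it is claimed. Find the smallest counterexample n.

n = 20

For n = 18, 19 the conclusion holds.
n = 20: 20 = 2 × 10; 21 = 3 × 7 — both composite.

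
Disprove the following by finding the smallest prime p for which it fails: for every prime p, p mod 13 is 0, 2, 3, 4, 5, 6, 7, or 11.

p = 23

For p = 2, 3, 5, 7, 11, 13, 17, 19 the conclusion holds.
p = 23: 23 mod 13 = 10 — not in {0, 2, 3, 4, 5, 6, 7, 11}.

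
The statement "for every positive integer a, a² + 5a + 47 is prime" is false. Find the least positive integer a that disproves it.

a = 38

For a = 1, 2, 3, 4, …, 35, 36, 37 the conclusion holds.
a = 38: a² + 5a + 47 = 1681 = 41 × 41, composite.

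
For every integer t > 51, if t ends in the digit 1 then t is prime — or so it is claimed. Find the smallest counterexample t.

t = 81

We need the least integer t > 51 for which t ends in the digit 1 but t is not prime.
t = 61: 61 ends in 1 and is prime.
t = 71: 71 ends in 1 and is prime.
t = 81: 81 ends in 1; 81 = 3 × 27, composite.
So t = 81 is the smallest counterexample.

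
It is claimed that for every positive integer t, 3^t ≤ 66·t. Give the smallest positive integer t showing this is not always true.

We need the least positive integer t for which 3^t > 66·t.
The first 5 eligible values, up to t = 5, all satisfy the conclusion.
t = 6: 3^t = 729 and 66·t = 396, so 729 > 396.

t = 6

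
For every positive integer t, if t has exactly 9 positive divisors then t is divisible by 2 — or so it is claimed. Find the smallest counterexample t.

t = 225

t = 36: τ(36) = 9; 36 mod 2 = 0.
t = 100: τ(100) = 9; 100 mod 2 = 0.
t = 196: τ(196) = 9; 196 mod 2 = 0.
t = 225: τ(225) = 9; 225 mod 2 = 1.
Hence t = 225 is a counterexample.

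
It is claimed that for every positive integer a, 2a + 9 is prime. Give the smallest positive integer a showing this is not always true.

a = 3

We need the least positive integer a for which 2a + 9 is not prime.
a = 1: 2a + 9 = 11, prime.
a = 2: 2a + 9 = 13, prime.
a = 3: 2a + 9 = 15 = 3 × 5, composite.
Hence a = 3 is a counterexample.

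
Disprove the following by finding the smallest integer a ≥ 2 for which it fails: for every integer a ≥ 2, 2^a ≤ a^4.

For a = 2, 3, 4, 5, …, 14, 15, 16 the conclusion holds.
a = 17: 2^a = 131072 and a^4 = 83521, so 131072 > 83521.
Thus a = 17 disproves the claim, and no smaller a works.

a = 17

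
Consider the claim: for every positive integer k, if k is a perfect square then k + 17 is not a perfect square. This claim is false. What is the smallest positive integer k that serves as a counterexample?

k = 64

Check each positive integer k in order until k is a perfect square but k + 17 is a perfect square.
For k = 1, 4, 9, 16, 25, 36, 49 the conclusion holds.
k = 64: 64 = 8² and 64 + 17 = 81 = 9².
Thus k = 64 disproves the claim, and no smaller k works.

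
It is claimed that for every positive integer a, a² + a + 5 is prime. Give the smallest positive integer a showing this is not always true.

A counterexample is any positive integer a such that a² + a + 5 is not prime; we check each in order.
a = 1: a² + a + 5 = 7, prime.
a = 2: a² + a + 5 = 11, prime.
a = 3: a² + a + 5 = 17, prime.
a = 4: a² + a + 5 = 25 = 5 × 5, composite.

a = 4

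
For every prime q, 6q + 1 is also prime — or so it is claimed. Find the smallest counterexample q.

q = 19

Check each prime q in order until 6q + 1 is not prime.
For q = 2, 3, 5, 7, 11, 13, 17 the conclusion holds.
q = 19: 6q + 1 = 115 = 5 × 23, not prime.
Hence q = 19 is a counterexample.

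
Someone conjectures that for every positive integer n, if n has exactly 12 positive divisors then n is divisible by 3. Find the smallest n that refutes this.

We need the least positive integer n for which n has exactly 12 positive divisors but n is not divisible by 3.
The first 8 eligible values, up to n = 132, all satisfy the conclusion.
n = 140: τ(140) = 12; 140 mod 3 = 2.
So n = 140 is the smallest counterexample.

n = 140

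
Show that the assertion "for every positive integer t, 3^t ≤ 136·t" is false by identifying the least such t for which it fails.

t = 7

Check each positive integer t in order until 3^t > 136·t.
For t = 1, 2, 3, 4, 5, 6 the conclusion holds.
t = 7: 3^t = 2187 and 136·t = 952, so 2187 > 952.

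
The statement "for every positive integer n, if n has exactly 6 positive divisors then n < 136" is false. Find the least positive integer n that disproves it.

n = 147

We need the least positive integer n for which n has exactly 6 positive divisors but the claim fails.
The first 19 eligible values, up to n = 124, all satisfy the conclusion.
n = 147: τ(147) = 6; 147 ≥ 136.
Hence n = 147 is a counterexample.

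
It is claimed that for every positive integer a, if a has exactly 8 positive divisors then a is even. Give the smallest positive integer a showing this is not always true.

We need the least positive integer a for which a has exactly 8 positive divisors but a is odd.
The first 12 eligible values, up to a = 104, all satisfy the conclusion.
a = 105: divisors of 105: 1, 3, 5, 7, 15, 21, 35, 105; 105 is odd.
Thus a = 105 disproves the claim, and no smaller a works.

a = 105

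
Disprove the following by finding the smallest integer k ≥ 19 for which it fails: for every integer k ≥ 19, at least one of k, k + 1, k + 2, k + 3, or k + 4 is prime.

k = 24

Check each integer k ≥ 19 in order until k, k + 1, k + 2, k + 3, k + 4 are all composite.
k = 19: 19 is prime.
k = 20: 23 is prime.
k = 21: 23 is prime.
k = 22: 23 is prime.
k = 23: 23 is prime.
k = 24: 24 = 2 × 12; 25 = 5 × 5; 26 = 2 × 13; 27 = 3 × 9; 28 = 2 × 14 — all composite.
Thus k = 24 disproves the claim, and no smaller k works.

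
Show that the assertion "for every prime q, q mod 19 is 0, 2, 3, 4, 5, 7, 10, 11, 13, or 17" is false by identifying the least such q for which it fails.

q = 31

A counterexample is any prime q such that the claim fails; we check each in order.
For q = 2, 3, 5, 7, 11, 13, 17, 19, 23, 29 the conclusion holds.
q = 31: 31 mod 19 = 12 — not in {0, 2, 3, 4, 5, 7, 10, 11, 13, 17}.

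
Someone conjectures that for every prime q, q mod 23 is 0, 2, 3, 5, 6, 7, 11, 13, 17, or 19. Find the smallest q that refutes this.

Check each prime q in order until the claim fails.
For q = 2, 3, 5, 7, 11, 13, 17, 19, 23, 29 the conclusion holds.
q = 31: 31 mod 23 = 8 — not in {0, 2, 3, 5, 6, 7, 11, 13, 17, 19}.

q = 31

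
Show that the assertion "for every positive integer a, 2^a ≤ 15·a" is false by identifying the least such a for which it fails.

A counterexample is any positive integer a such that 2^a > 15·a; we check each in order.
a = 1: 2^a = 2 and 15·a = 15, so 2 ≤ 15.
a = 2: 2^a = 4 and 15·a = 30, so 4 ≤ 30.
a = 3: 2^a = 8 and 15·a = 45, so 8 ≤ 45.
a = 4: 2^a = 16 and 15·a = 60, so 16 ≤ 60.
a = 5: 2^a = 32 and 15·a = 75, so 32 ≤ 75.
a = 6: 2^a = 64 and 15·a = 90, so 64 ≤ 90.
a = 7: 2^a = 128 and 15·a = 105, so 128 > 105.
Thus a = 7 disproves the claim, and no smaller a works.

a = 7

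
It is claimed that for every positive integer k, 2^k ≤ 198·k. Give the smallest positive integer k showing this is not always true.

k = 12

For k = 1, 2, 3, 4, …, 9, 10, 11 the conclusion holds.
k = 12: 2^k = 4096 and 198·k = 2376, so 4096 > 2376.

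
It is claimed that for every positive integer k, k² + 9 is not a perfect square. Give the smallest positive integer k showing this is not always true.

Check each positive integer k in order until k² + 9 is a perfect square.
For k = 1, 2, 3 the conclusion holds.
k = 4: 4² + 9 = 25 = 5², a perfect square.

k = 4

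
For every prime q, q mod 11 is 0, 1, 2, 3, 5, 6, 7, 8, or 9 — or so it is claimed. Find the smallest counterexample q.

q = 37

Check each prime q in order until the claim fails.
The first 11 eligible values, up to q = 31, all satisfy the conclusion.
q = 37: 37 mod 11 = 4 — not in {0, 1, 2, 3, 5, 6, 7, 8, 9}.
Hence q = 37 is a counterexample.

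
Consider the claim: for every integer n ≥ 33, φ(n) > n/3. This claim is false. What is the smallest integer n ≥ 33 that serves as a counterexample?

n = 36

We need the least integer n ≥ 33 for which the claim fails.
For n = 33, 34, 35 the conclusion holds.
n = 36: φ(36) = 12 and 36/3 = 12, so φ(36) ≤ 36/3.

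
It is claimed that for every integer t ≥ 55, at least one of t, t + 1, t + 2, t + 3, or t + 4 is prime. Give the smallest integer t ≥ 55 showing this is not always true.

t = 62

For t = 55, 56, 57, 58, 59, 60, 61 the conclusion holds.
t = 62: 62 = 2 × 31; 63 = 3 × 21; 64 = 2 × 32; 65 = 5 × 13; 66 = 2 × 33 — all composite.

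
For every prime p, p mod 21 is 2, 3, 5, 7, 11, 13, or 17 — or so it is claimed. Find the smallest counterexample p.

p = 19

A counterexample is any prime p such that the claim fails; we check each in order.
The first 7 eligible values, up to p = 17, all satisfy the conclusion.
p = 19: 19 mod 21 = 19 — not in {2, 3, 5, 7, 11, 13, 17}.
Thus p = 19 disproves the claim, and no smaller p works.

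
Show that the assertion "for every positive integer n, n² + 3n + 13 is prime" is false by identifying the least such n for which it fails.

We need the least positive integer n for which n² + 3n + 13 is not prime.
The first 8 eligible values, up to n = 8, all satisfy the conclusion.
n = 9: n² + 3n + 13 = 121 = 11 × 11, composite.

n = 9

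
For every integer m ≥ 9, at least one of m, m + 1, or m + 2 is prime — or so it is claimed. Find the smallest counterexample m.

m = 14

A counterexample is any integer m ≥ 9 such that m, m + 1, m + 2 are all composite; we check each in order.
For m = 9, 10, 11, 12, 13 the conclusion holds.
m = 14: 14 = 2 × 7; 15 = 3 × 5; 16 = 2 × 8 — all composite.
Thus m = 14 disproves the claim, and no smaller m works.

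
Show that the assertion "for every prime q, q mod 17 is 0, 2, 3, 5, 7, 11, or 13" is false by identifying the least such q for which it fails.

q = 23

Check each prime q in order until the claim fails.
The first 8 eligible values, up to q = 19, all satisfy the conclusion.
q = 23: 23 mod 17 = 6 — not in {0, 2, 3, 5, 7, 11, 13}.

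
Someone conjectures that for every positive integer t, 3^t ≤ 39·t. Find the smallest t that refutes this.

t = 5

A counterexample is any positive integer t such that 3^t > 39·t; we check each in order.
t = 1: 3^t = 3 and 39·t = 39, so 3 ≤ 39.
t = 2: 3^t = 9 and 39·t = 78, so 9 ≤ 78.
t = 3: 3^t = 27 and 39·t = 117, so 27 ≤ 117.
t = 4: 3^t = 81 and 39·t = 156, so 81 ≤ 156.
t = 5: 3^t = 243 and 39·t = 195, so 243 > 195.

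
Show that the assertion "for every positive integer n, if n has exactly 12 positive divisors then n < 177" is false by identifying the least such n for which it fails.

n = 198

The first 12 eligible values, up to n = 160, all satisfy the conclusion.
n = 198: τ(198) = 12; 198 ≥ 177.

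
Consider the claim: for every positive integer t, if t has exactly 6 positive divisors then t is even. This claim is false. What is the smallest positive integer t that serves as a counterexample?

t = 45

Check each positive integer t in order until t has exactly 6 positive divisors but t is odd.
For t = 12, 18, 20, 28, 32, 44 the conclusion holds.
t = 45: divisors of 45: 1, 3, 5, 9, 15, 45; 45 is odd.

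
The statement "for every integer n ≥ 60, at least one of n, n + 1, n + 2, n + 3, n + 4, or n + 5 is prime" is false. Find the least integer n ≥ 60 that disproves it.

Check each integer n ≥ 60 in order until n, n + 1, n + 2, n + 3, n + 4, n + 5 are all composite.
For n = 60, 61, 62, 63, …, 87, 88, 89 the conclusion holds.
n = 90: 90 = 2 × 45; 91 = 7 × 13; 92 = 2 × 46; 93 = 3 × 31; 94 = 2 × 47; 95 = 5 × 19 — all composite.
Thus n = 90 disproves the claim, and no smaller n works.

n = 90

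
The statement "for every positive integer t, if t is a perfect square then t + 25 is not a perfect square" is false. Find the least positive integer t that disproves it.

t = 144

The first 11 eligible values, up to t = 121, all satisfy the conclusion.
t = 144: 144 = 12² and 144 + 25 = 169 = 13².
Hence t = 144 is a counterexample.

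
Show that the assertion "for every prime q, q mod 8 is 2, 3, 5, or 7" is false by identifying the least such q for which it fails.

We need the least prime q for which the claim fails.
q = 2: 2 mod 8 = 2.
q = 3: 3 mod 8 = 3.
q = 5: 5 mod 8 = 5.
q = 7: 7 mod 8 = 7.
q = 11: 11 mod 8 = 3.
q = 13: 13 mod 8 = 5.
q = 17: 17 mod 8 = 1 — not in {2, 3, 5, 7}.
Thus q = 17 disproves the claim, and no smaller q works.

q = 17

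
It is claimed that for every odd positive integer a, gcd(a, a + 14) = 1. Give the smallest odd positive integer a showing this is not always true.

For a = 1, 3, 5 the conclusion holds.
a = 7: gcd(7, 21) = 7.

a = 7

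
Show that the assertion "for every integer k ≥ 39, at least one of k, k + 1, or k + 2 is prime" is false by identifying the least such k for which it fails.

Check each integer k ≥ 39 in order until k, k + 1, k + 2 are all composite.
k = 39: 41 is prime.
k = 40: 41 is prime.
k = 41: 41 is prime.
k = 42: 43 is prime.
k = 43: 43 is prime.
k = 44: 44 = 2 × 22; 45 = 3 × 15; 46 = 2 × 23 — all composite.
Thus k = 44 disproves the claim, and no smaller k works.

k = 44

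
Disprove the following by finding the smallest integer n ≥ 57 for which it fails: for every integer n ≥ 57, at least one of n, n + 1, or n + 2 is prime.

We need the least integer n ≥ 57 for which n, n + 1, n + 2 are all composite.
n = 57: 59 is prime.
n = 58: 59 is prime.
n = 59: 59 is prime.
n = 60: 61 is prime.
n = 61: 61 is prime.
n = 62: 62 = 2 × 31; 63 = 3 × 21; 64 = 2 × 32 — all composite.

n = 62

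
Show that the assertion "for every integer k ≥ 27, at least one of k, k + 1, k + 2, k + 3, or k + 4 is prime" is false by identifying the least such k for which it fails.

k = 32

Check each integer k ≥ 27 in order until k, k + 1, k + 2, k + 3, k + 4 are all composite.
For k = 27, 28, 29, 30, 31 the conclusion holds.
k = 32: 32 = 2 × 16; 33 = 3 × 11; 34 = 2 × 17; 35 = 5 × 7; 36 = 2 × 18 — all composite.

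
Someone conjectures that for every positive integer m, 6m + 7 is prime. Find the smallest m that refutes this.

m = 3

A counterexample is any positive integer m such that 6m + 7 is not prime; we check each in order.
m = 1: 6m + 7 = 13, prime.
m = 2: 6m + 7 = 19, prime.
m = 3: 6m + 7 = 25 = 5 × 5, composite.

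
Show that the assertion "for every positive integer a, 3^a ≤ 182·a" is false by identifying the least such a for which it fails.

a = 7

We need the least positive integer a for which 3^a > 182·a.
For a = 1, 2, 3, 4, 5, 6 the conclusion holds.
a = 7: 3^a = 2187 and 182·a = 1274, so 2187 > 1274.
So a = 7 is the smallest counterexample.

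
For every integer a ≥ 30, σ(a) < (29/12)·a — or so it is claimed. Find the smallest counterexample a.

We need the least integer a ≥ 30 for which the claim fails.
For a = 30, 31, 32, 33, 34, 35 the conclusion holds.
a = 36: σ(36) = 91; 91 ≥ 87.
Thus a = 36 disproves the claim, and no smaller a works.

a = 36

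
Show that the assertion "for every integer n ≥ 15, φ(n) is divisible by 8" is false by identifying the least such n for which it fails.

n = 18

n = 15: φ(15) = 8; 8 mod 8 = 0.
n = 16: φ(16) = 8; 8 mod 8 = 0.
n = 17: φ(17) = 16; 16 mod 8 = 0.
n = 18: φ(18) = 6; 6 mod 8 = 6.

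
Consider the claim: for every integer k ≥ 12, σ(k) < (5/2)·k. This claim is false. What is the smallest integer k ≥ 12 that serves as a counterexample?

Check each integer k ≥ 12 in order until the claim fails.
For k = 12, 13, 14, 15, …, 21, 22, 23 the conclusion holds.
k = 24: σ(24) = 60; 60 ≥ 60.
So k = 24 is the smallest counterexample.

k = 24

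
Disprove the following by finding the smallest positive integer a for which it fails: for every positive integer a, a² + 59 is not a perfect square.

a = 29

Check each positive integer a in order until a² + 59 is a perfect square.
For a = 1, 2, 3, 4, …, 26, 27, 28 the conclusion holds.
a = 29: 29² + 59 = 900 = 30², a perfect square.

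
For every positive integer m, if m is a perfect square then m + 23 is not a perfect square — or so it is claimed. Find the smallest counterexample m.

We need the least positive integer m for which m is a perfect square but m + 23 is a perfect square.
For m = 1, 4, 9, 16, 25, 36, 49, 64, 81, 100 the conclusion holds.
m = 121: 121 = 11² and 121 + 23 = 144 = 12².

m = 121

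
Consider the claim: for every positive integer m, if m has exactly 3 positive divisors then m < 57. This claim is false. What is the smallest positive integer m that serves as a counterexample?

m = 121

Check each positive integer m in order until m has exactly 3 positive divisors but the claim fails.
For m = 4, 9, 25, 49 the conclusion holds.
m = 121: τ(121) = 3; 121 ≥ 57.
So m = 121 is the smallest counterexample.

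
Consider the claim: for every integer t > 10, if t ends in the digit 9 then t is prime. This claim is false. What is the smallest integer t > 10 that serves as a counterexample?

We need the least integer t > 10 for which t ends in the digit 9 but t is not prime.
t = 19: 19 ends in 9 and is prime.
t = 29: 29 ends in 9 and is prime.
t = 39: 39 ends in 9; 39 = 3 × 13, composite.
Hence t = 39 is a counterexample.

t = 39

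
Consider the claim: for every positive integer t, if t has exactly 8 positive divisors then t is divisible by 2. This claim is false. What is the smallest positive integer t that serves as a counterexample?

Check each positive integer t in order until t has exactly 8 positive divisors but t is not divisible by 2.
The first 12 eligible values, up to t = 104, all satisfy the conclusion.
t = 105: τ(105) = 8; 105 mod 2 = 1.
Thus t = 105 disproves the claim, and no smaller t works.

t = 105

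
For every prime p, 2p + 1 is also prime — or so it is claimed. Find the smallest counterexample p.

p = 7

We need the least prime p for which 2p + 1 is not prime.
p = 2: 2p + 1 = 5, prime.
p = 3: 2p + 1 = 7, prime.
p = 5: 2p + 1 = 11, prime.
p = 7: 2p + 1 = 15 = 3 × 5, not prime.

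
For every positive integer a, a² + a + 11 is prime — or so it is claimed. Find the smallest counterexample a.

a = 10

A counterexample is any positive integer a such that a² + a + 11 is not prime; we check each in order.
For a = 1, 2, 3, 4, 5, 6, 7, 8, 9 the conclusion holds.
a = 10: a² + a + 11 = 121 = 11 × 11, composite.
So a = 10 is the smallest counterexample.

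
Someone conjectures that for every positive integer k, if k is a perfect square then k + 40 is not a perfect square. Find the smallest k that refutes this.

k = 9

For k = 1, 4 the conclusion holds.
k = 9: 9 = 3² and 9 + 40 = 49 = 7².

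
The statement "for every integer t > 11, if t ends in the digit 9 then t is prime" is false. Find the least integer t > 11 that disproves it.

t = 39

For t = 19, 29 the conclusion holds.
t = 39: 39 ends in 9; 39 = 3 × 13, composite.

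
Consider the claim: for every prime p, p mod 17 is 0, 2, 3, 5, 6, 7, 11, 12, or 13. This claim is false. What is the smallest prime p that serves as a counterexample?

For p = 2, 3, 5, 7, 11, 13, 17, 19, 23, 29 the conclusion holds.
p = 31: 31 mod 17 = 14 — not in {0, 2, 3, 5, 6, 7, 11, 12, 13}.

p = 31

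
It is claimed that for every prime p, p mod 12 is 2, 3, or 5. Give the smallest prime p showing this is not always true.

p = 7

We need the least prime p for which the claim fails.
p = 2: 2 mod 12 = 2.
p = 3: 3 mod 12 = 3.
p = 5: 5 mod 12 = 5.
p = 7: 7 mod 12 = 7 — not in {2, 3, 5}.
So p = 7 is the smallest counterexample.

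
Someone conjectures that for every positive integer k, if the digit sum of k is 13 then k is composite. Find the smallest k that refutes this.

k = 67

For k = 49, 58 the conclusion holds.
k = 67: digit sum 13; 67 is prime, not composite.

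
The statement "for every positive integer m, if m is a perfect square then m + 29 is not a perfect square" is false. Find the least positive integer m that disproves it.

A counterexample is any positive integer m such that m is a perfect square but m + 29 is a perfect square; we check each in order.
The first 13 eligible values, up to m = 169, all satisfy the conclusion.
m = 196: 196 = 14² and 196 + 29 = 225 = 15².
Thus m = 196 disproves the claim, and no smaller m works.

m = 196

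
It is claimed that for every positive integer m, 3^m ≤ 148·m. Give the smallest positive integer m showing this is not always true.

m = 7

We need the least positive integer m for which 3^m > 148·m.
m = 1: 3^m = 3 and 148·m = 148, so 3 ≤ 148.
m = 2: 3^m = 9 and 148·m = 296, so 9 ≤ 296.
m = 3: 3^m = 27 and 148·m = 444, so 27 ≤ 444.
m = 4: 3^m = 81 and 148·m = 592, so 81 ≤ 592.
m = 5: 3^m = 243 and 148·m = 740, so 243 ≤ 740.
m = 6: 3^m = 729 and 148·m = 888, so 729 ≤ 888.
m = 7: 3^m = 2187 and 148·m = 1036, so 2187 > 1036.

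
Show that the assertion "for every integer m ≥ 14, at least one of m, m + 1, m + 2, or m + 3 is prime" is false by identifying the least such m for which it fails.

A counterexample is any integer m ≥ 14 such that m, m + 1, m + 2, m + 3 are all composite; we check each in order.
For m = 14, 15, 16, 17, 18, 19, 20, 21, 22, 23 the conclusion holds.
m = 24: 24 = 2 × 12; 25 = 5 × 5; 26 = 2 × 13; 27 = 3 × 9 — all composite.

m = 24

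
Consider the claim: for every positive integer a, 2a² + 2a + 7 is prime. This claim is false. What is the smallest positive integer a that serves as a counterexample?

For a = 1, 2, 3, 4, 5 the conclusion holds.
a = 6: 2a² + 2a + 7 = 91 = 7 × 13, composite.
Thus a = 6 disproves the claim, and no smaller a works.

a = 6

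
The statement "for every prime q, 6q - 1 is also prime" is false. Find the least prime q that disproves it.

We need the least prime q for which 6q - 1 is not prime.
The first 4 eligible values, up to q = 7, all satisfy the conclusion.
q = 11: 6q - 1 = 65 = 5 × 13, not prime.
Thus q = 11 disproves the claim, and no smaller q works.

q = 11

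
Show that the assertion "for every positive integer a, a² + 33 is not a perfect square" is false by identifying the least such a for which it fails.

a = 4

A counterexample is any positive integer a such that a² + 33 is a perfect square; we check each in order.
a = 1: 1² + 33 = 34, not a perfect square.
a = 2: 2² + 33 = 37, not a perfect square.
a = 3: 3² + 33 = 42, not a perfect square.
a = 4: 4² + 33 = 49 = 7², a perfect square.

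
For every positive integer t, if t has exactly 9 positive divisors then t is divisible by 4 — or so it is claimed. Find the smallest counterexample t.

t = 225

A counterexample is any positive integer t such that t has exactly 9 positive divisors but t is not divisible by 4; we check each in order.
t = 36: τ(36) = 9; 36 mod 4 = 0.
t = 100: τ(100) = 9; 100 mod 4 = 0.
t = 196: τ(196) = 9; 196 mod 4 = 0.
t = 225: τ(225) = 9; 225 mod 4 = 1.
So t = 225 is the smallest counterexample.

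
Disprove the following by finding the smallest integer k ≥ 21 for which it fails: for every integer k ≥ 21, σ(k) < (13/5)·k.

A counterexample is any integer k ≥ 21 such that the claim fails; we check each in order.
For k = 21, 22, 23, 24, …, 57, 58, 59 the conclusion holds.
k = 60: σ(60) = 168; 168 ≥ 156.
Hence k = 60 is a counterexample.

k = 60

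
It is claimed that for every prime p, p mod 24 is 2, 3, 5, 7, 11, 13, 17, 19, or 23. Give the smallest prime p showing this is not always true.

For p = 2, 3, 5, 7, …, 61, 67, 71 the conclusion holds.
p = 73: 73 mod 24 = 1 — not in {2, 3, 5, 7, 11, 13, 17, 19, 23}.
Hence p = 73 is a counterexample.

p = 73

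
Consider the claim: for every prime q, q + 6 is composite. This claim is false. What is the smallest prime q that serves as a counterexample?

Check each prime q in order until q + 6 is prime.
q = 2: q + 6 = 8 = 2 × 4, composite.
q = 3: q + 6 = 9 = 3 × 3, composite.
q = 5: q + 6 = 11, prime — not composite.

q = 5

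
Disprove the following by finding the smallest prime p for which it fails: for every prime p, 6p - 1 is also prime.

p = 11

We need the least prime p for which 6p - 1 is not prime.
p = 2: 6p - 1 = 11, prime.
p = 3: 6p - 1 = 17, prime.
p = 5: 6p - 1 = 29, prime.
p = 7: 6p - 1 = 41, prime.
p = 11: 6p - 1 = 65 = 5 × 13, not prime.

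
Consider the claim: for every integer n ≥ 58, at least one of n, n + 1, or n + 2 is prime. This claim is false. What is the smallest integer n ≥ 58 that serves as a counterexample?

n = 62

A counterexample is any integer n ≥ 58 such that n, n + 1, n + 2 are all composite; we check each in order.
For n = 58, 59, 60, 61 the conclusion holds.
n = 62: 62 = 2 × 31; 63 = 3 × 21; 64 = 2 × 32 — all composite.
Thus n = 62 disproves the claim, and no smaller n works.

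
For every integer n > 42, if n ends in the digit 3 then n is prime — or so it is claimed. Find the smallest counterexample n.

We need the least integer n > 42 for which n ends in the digit 3 but n is not prime.
n = 43: 43 ends in 3 and is prime.
n = 53: 53 ends in 3 and is prime.
n = 63: 63 ends in 3; 63 = 3 × 21, composite.

n = 63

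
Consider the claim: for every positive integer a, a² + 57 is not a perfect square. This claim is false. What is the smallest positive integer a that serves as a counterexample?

a = 8

We need the least positive integer a for which a² + 57 is a perfect square.
For a = 1, 2, 3, 4, 5, 6, 7 the conclusion holds.
a = 8: 8² + 57 = 121 = 11², a perfect square.
Thus a = 8 disproves the claim, and no smaller a works.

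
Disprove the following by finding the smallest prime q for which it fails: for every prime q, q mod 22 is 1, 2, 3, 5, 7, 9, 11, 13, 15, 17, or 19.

For q = 2, 3, 5, 7, …, 31, 37, 41 the conclusion holds.
q = 43: 43 mod 22 = 21 — not in {1, 2, 3, 5, 7, 9, 11, 13, 15, 17, 19}.
Thus q = 43 disproves the claim, and no smaller q works.

q = 43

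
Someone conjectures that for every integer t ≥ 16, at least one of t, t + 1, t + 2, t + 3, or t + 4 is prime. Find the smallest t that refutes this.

t = 24

We need the least integer t ≥ 16 for which t, t + 1, t + 2, t + 3, t + 4 are all composite.
The first 8 eligible values, up to t = 23, all satisfy the conclusion.
t = 24: 24 = 2 × 12; 25 = 5 × 5; 26 = 2 × 13; 27 = 3 × 9; 28 = 2 × 14 — all composite.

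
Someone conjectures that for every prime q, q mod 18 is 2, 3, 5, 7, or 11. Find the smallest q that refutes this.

q = 13

A counterexample is any prime q such that the claim fails; we check each in order.
The first 5 eligible values, up to q = 11, all satisfy the conclusion.
q = 13: 13 mod 18 = 13 — not in {2, 3, 5, 7, 11}.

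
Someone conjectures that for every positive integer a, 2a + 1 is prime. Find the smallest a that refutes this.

a = 4

We need the least positive integer a for which 2a + 1 is not prime.
a = 1: 2a + 1 = 3, prime.
a = 2: 2a + 1 = 5, prime.
a = 3: 2a + 1 = 7, prime.
a = 4: 2a + 1 = 9 = 3 × 3, composite.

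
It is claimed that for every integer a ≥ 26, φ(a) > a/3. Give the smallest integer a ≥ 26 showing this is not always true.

A counterexample is any integer a ≥ 26 such that the claim fails; we check each in order.
The first 4 eligible values, up to a = 29, all satisfy the conclusion.
a = 30: φ(30) = 8 and 30/3 = 10, so φ(30) ≤ 30/3.
So a = 30 is the smallest counterexample.

a = 30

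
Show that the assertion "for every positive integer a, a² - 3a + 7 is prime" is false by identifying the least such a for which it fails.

a = 6

For a = 1, 2, 3, 4, 5 the conclusion holds.
a = 6: a² - 3a + 7 = 25 = 5 × 5, composite.
So a = 6 is the smallest counterexample.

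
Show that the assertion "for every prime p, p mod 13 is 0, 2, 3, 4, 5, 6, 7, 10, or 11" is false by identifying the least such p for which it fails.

p = 47

We need the least prime p for which the claim fails.
For p = 2, 3, 5, 7, …, 37, 41, 43 the conclusion holds.
p = 47: 47 mod 13 = 8 — not in {0, 2, 3, 4, 5, 6, 7, 10, 11}.
Hence p = 47 is a counterexample.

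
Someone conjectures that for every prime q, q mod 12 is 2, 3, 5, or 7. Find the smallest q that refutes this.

For q = 2, 3, 5, 7 the conclusion holds.
q = 11: 11 mod 12 = 11 — not in {2, 3, 5, 7}.
So q = 11 is the smallest counterexample.

q = 11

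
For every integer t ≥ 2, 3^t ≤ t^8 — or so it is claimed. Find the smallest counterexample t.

t = 23

Check each integer t ≥ 2 in order until 3^t > t^8.
For t = 2, 3, 4, 5, …, 20, 21, 22 the conclusion holds.
t = 23: 3^t = 94143178827 and t^8 = 78310985281, so 94143178827 > 78310985281.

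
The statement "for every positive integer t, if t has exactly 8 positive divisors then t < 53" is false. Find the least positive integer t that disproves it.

t = 24: τ(24) = 8; 24 < 53.
t = 30: τ(30) = 8; 30 < 53.
t = 40: τ(40) = 8; 40 < 53.
t = 42: τ(42) = 8; 42 < 53.
t = 54: τ(54) = 8; 54 ≥ 53.
Thus t = 54 disproves the claim, and no smaller t works.

t = 54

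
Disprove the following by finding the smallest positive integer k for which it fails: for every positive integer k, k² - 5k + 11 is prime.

k = 7

For k = 1, 2, 3, 4, 5, 6 the conclusion holds.
k = 7: k² - 5k + 11 = 25 = 5 × 5, composite.
Hence k = 7 is a counterexample.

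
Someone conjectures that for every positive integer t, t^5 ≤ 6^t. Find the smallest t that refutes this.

t = 3

t = 1: t^5 = 1 and 6^t = 6, so 1 ≤ 6.
t = 2: t^5 = 32 and 6^t = 36, so 32 ≤ 36.
t = 3: t^5 = 243 and 6^t = 216, so 243 > 216.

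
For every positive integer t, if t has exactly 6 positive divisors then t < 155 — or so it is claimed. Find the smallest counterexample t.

t = 164

We need the least positive integer t for which t has exactly 6 positive divisors but the claim fails.
For t = 12, 18, 20, 28, …, 147, 148, 153 the conclusion holds.
t = 164: τ(164) = 6; 164 ≥ 155.
Hence t = 164 is a counterexample.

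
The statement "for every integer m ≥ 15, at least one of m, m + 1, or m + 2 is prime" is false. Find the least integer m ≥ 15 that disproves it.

m = 20

A counterexample is any integer m ≥ 15 such that m, m + 1, m + 2 are all composite; we check each in order.
For m = 15, 16, 17, 18, 19 the conclusion holds.
m = 20: 20 = 2 × 10; 21 = 3 × 7; 22 = 2 × 11 — all composite.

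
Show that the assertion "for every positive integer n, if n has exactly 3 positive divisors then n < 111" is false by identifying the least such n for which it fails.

Check each positive integer n in order until n has exactly 3 positive divisors but the claim fails.
For n = 4, 9, 25, 49 the conclusion holds.
n = 121: τ(121) = 3; 121 ≥ 111.
Thus n = 121 disproves the claim, and no smaller n works.

n = 121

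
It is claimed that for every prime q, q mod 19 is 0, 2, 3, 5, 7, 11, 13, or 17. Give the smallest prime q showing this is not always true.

q = 23

We need the least prime q for which the claim fails.
For q = 2, 3, 5, 7, 11, 13, 17, 19 the conclusion holds.
q = 23: 23 mod 19 = 4 — not in {0, 2, 3, 5, 7, 11, 13, 17}.
So q = 23 is the smallest counterexample.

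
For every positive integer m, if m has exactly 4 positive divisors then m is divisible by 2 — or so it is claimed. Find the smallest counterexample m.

m = 6: τ(6) = 4; 6 mod 2 = 0.
m = 8: τ(8) = 4; 8 mod 2 = 0.
m = 10: τ(10) = 4; 10 mod 2 = 0.
m = 14: τ(14) = 4; 14 mod 2 = 0.
m = 15: τ(15) = 4; 15 mod 2 = 1.

m = 15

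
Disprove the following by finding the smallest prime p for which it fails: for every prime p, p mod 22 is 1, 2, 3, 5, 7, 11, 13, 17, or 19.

p = 31

For p = 2, 3, 5, 7, 11, 13, 17, 19, 23, 29 the conclusion holds.
p = 31: 31 mod 22 = 9 — not in {1, 2, 3, 5, 7, 11, 13, 17, 19}.
So p = 31 is the smallest counterexample.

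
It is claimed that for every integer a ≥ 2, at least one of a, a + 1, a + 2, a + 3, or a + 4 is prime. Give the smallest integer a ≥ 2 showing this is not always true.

Check each integer a ≥ 2 in order until a, a + 1, a + 2, a + 3, a + 4 are all composite.
For a = 2, 3, 4, 5, …, 21, 22, 23 the conclusion holds.
a = 24: 24 = 2 × 12; 25 = 5 × 5; 26 = 2 × 13; 27 = 3 × 9; 28 = 2 × 14 — all composite.
So a = 24 is the smallest counterexample.

a = 24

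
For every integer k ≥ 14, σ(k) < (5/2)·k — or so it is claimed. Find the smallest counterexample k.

k = 24

A counterexample is any integer k ≥ 14 such that the claim fails; we check each in order.
For k = 14, 15, 16, 17, 18, 19, 20, 21, 22, 23 the conclusion holds.
k = 24: σ(24) = 60; 60 ≥ 60.
Hence k = 24 is a counterexample.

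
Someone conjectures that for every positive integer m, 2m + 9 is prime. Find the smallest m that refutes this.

m = 3

m = 1: 2m + 9 = 11, prime.
m = 2: 2m + 9 = 13, prime.
m = 3: 2m + 9 = 15 = 3 × 5, composite.
So m = 3 is the smallest counterexample.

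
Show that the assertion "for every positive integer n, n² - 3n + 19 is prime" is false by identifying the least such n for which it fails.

We need the least positive integer n for which n² - 3n + 19 is not prime.
The first 17 eligible values, up to n = 17, all satisfy the conclusion.
n = 18: n² - 3n + 19 = 289 = 17 × 17, composite.
Thus n = 18 disproves the claim, and no smaller n works.

n = 18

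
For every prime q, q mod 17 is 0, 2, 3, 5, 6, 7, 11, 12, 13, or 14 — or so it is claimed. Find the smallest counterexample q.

We need the least prime q for which the claim fails.
For q = 2, 3, 5, 7, …, 31, 37, 41 the conclusion holds.
q = 43: 43 mod 17 = 9 — not in {0, 2, 3, 5, 6, 7, 11, 12, 13, 14}.

q = 43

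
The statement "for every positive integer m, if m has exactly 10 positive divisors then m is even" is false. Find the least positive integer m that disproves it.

m = 405

Check each positive integer m in order until m has exactly 10 positive divisors but m is odd.
For m = 48, 80, 112, 162, 176, 208, 272, 304, 368 the conclusion holds.
m = 405: divisors of 405: 10 divisors; 405 is odd.
Thus m = 405 disproves the claim, and no smaller m works.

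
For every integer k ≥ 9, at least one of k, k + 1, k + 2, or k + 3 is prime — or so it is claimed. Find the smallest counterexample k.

Check each integer k ≥ 9 in order until k, k + 1, k + 2, k + 3 are all composite.
For k = 9, 10, 11, 12, …, 21, 22, 23 the conclusion holds.
k = 24: 24 = 2 × 12; 25 = 5 × 5; 26 = 2 × 13; 27 = 3 × 9 — all composite.

k = 24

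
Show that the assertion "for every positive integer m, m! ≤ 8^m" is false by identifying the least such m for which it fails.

We need the least positive integer m for which m! > 8^m.
The first 19 eligible values, up to m = 19, all satisfy the conclusion.
m = 20: m! = 2432902008176640000 and 8^m = 1152921504606846976, so 2432902008176640000 > 1152921504606846976.
Hence m = 20 is a counterexample.

m = 20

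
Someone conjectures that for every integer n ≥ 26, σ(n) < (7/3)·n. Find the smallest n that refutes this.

n = 30

n = 26: σ(26) = 42; 42 < 182/3.
n = 27: σ(27) = 40; 40 < 63.
n = 28: σ(28) = 56; 56 < 196/3.
n = 29: σ(29) = 30; 30 < 203/3.
n = 30: σ(30) = 72; 72 ≥ 70.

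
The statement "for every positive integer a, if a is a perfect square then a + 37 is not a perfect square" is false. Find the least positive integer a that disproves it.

a = 324

For a = 1, 4, 9, 16, …, 225, 256, 289 the conclusion holds.
a = 324: 324 = 18² and 324 + 37 = 361 = 19².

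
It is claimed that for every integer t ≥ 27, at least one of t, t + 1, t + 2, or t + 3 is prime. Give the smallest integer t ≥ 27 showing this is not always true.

t = 32

Check each integer t ≥ 27 in order until t, t + 1, t + 2, t + 3 are all composite.
The first 5 eligible values, up to t = 31, all satisfy the conclusion.
t = 32: 32 = 2 × 16; 33 = 3 × 11; 34 = 2 × 17; 35 = 5 × 7 — all composite.
Thus t = 32 disproves the claim, and no smaller t works.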